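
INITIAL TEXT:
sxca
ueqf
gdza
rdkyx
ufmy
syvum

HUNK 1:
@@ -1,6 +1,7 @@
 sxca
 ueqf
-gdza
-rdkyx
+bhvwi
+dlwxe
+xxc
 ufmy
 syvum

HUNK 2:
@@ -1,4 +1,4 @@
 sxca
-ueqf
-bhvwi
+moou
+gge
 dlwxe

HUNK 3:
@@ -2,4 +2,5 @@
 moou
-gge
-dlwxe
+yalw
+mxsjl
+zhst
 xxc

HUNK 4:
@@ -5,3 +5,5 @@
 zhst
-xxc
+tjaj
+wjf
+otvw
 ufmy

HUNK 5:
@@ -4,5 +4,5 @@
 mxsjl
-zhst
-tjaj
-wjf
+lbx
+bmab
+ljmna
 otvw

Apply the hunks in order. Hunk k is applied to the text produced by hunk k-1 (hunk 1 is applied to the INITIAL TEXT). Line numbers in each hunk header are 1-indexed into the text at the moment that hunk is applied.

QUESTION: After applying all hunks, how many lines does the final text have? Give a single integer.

Answer: 10

Derivation:
Hunk 1: at line 1 remove [gdza,rdkyx] add [bhvwi,dlwxe,xxc] -> 7 lines: sxca ueqf bhvwi dlwxe xxc ufmy syvum
Hunk 2: at line 1 remove [ueqf,bhvwi] add [moou,gge] -> 7 lines: sxca moou gge dlwxe xxc ufmy syvum
Hunk 3: at line 2 remove [gge,dlwxe] add [yalw,mxsjl,zhst] -> 8 lines: sxca moou yalw mxsjl zhst xxc ufmy syvum
Hunk 4: at line 5 remove [xxc] add [tjaj,wjf,otvw] -> 10 lines: sxca moou yalw mxsjl zhst tjaj wjf otvw ufmy syvum
Hunk 5: at line 4 remove [zhst,tjaj,wjf] add [lbx,bmab,ljmna] -> 10 lines: sxca moou yalw mxsjl lbx bmab ljmna otvw ufmy syvum
Final line count: 10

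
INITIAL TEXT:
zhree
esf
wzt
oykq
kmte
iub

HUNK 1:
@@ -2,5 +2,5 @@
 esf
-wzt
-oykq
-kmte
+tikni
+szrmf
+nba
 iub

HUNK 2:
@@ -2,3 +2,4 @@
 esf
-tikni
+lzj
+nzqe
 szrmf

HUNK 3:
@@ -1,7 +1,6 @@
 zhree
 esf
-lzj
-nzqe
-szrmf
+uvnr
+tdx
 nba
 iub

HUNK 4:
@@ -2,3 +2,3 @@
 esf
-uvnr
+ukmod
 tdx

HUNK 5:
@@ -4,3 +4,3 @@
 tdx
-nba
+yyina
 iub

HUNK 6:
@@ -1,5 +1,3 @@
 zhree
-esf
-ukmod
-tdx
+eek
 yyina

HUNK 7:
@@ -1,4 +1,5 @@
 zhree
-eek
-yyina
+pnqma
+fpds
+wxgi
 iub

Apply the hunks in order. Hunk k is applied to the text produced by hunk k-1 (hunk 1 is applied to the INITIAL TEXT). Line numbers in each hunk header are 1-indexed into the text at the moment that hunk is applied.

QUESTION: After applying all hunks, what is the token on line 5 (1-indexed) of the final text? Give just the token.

Answer: iub

Derivation:
Hunk 1: at line 2 remove [wzt,oykq,kmte] add [tikni,szrmf,nba] -> 6 lines: zhree esf tikni szrmf nba iub
Hunk 2: at line 2 remove [tikni] add [lzj,nzqe] -> 7 lines: zhree esf lzj nzqe szrmf nba iub
Hunk 3: at line 1 remove [lzj,nzqe,szrmf] add [uvnr,tdx] -> 6 lines: zhree esf uvnr tdx nba iub
Hunk 4: at line 2 remove [uvnr] add [ukmod] -> 6 lines: zhree esf ukmod tdx nba iub
Hunk 5: at line 4 remove [nba] add [yyina] -> 6 lines: zhree esf ukmod tdx yyina iub
Hunk 6: at line 1 remove [esf,ukmod,tdx] add [eek] -> 4 lines: zhree eek yyina iub
Hunk 7: at line 1 remove [eek,yyina] add [pnqma,fpds,wxgi] -> 5 lines: zhree pnqma fpds wxgi iub
Final line 5: iub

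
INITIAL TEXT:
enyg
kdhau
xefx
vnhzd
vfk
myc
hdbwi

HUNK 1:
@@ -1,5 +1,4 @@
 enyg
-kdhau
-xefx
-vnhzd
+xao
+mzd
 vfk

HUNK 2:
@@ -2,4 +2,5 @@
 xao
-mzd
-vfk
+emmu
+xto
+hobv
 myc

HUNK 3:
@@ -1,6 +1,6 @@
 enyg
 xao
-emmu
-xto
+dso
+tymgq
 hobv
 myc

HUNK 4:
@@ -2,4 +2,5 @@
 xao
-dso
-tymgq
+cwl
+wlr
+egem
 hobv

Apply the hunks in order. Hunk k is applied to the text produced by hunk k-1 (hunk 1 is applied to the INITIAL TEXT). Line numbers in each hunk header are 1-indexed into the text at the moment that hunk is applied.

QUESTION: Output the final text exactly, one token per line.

Hunk 1: at line 1 remove [kdhau,xefx,vnhzd] add [xao,mzd] -> 6 lines: enyg xao mzd vfk myc hdbwi
Hunk 2: at line 2 remove [mzd,vfk] add [emmu,xto,hobv] -> 7 lines: enyg xao emmu xto hobv myc hdbwi
Hunk 3: at line 1 remove [emmu,xto] add [dso,tymgq] -> 7 lines: enyg xao dso tymgq hobv myc hdbwi
Hunk 4: at line 2 remove [dso,tymgq] add [cwl,wlr,egem] -> 8 lines: enyg xao cwl wlr egem hobv myc hdbwi

Answer: enyg
xao
cwl
wlr
egem
hobv
myc
hdbwi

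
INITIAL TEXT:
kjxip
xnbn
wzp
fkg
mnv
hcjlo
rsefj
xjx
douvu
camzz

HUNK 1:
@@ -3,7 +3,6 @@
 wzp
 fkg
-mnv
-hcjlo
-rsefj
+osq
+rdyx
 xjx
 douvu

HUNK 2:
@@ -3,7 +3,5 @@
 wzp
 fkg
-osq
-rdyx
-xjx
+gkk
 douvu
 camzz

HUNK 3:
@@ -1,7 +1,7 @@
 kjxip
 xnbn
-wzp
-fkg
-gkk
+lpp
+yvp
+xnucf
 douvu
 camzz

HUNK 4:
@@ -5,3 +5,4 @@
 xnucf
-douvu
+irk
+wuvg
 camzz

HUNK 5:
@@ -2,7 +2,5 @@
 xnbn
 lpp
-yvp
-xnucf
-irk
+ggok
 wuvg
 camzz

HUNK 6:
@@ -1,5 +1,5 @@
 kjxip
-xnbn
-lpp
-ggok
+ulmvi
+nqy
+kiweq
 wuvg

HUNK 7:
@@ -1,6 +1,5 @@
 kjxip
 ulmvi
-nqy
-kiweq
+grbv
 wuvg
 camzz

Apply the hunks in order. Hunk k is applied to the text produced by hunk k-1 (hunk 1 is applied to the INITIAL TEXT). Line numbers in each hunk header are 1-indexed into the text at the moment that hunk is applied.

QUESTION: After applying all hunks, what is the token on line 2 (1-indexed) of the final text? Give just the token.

Answer: ulmvi

Derivation:
Hunk 1: at line 3 remove [mnv,hcjlo,rsefj] add [osq,rdyx] -> 9 lines: kjxip xnbn wzp fkg osq rdyx xjx douvu camzz
Hunk 2: at line 3 remove [osq,rdyx,xjx] add [gkk] -> 7 lines: kjxip xnbn wzp fkg gkk douvu camzz
Hunk 3: at line 1 remove [wzp,fkg,gkk] add [lpp,yvp,xnucf] -> 7 lines: kjxip xnbn lpp yvp xnucf douvu camzz
Hunk 4: at line 5 remove [douvu] add [irk,wuvg] -> 8 lines: kjxip xnbn lpp yvp xnucf irk wuvg camzz
Hunk 5: at line 2 remove [yvp,xnucf,irk] add [ggok] -> 6 lines: kjxip xnbn lpp ggok wuvg camzz
Hunk 6: at line 1 remove [xnbn,lpp,ggok] add [ulmvi,nqy,kiweq] -> 6 lines: kjxip ulmvi nqy kiweq wuvg camzz
Hunk 7: at line 1 remove [nqy,kiweq] add [grbv] -> 5 lines: kjxip ulmvi grbv wuvg camzz
Final line 2: ulmvi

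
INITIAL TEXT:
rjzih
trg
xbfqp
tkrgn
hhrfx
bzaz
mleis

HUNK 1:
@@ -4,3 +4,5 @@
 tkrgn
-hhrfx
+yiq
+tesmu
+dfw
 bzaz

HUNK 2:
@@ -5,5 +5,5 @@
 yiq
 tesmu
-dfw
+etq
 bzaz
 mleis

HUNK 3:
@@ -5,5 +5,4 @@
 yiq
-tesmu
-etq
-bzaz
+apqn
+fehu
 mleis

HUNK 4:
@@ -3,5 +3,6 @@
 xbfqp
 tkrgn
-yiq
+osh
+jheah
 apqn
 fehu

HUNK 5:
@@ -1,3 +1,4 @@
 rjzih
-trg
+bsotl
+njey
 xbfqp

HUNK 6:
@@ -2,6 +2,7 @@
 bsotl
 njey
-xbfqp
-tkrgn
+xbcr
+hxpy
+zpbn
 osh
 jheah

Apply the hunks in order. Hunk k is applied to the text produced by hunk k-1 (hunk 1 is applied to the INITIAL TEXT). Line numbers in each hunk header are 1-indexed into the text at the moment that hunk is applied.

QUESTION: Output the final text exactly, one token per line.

Hunk 1: at line 4 remove [hhrfx] add [yiq,tesmu,dfw] -> 9 lines: rjzih trg xbfqp tkrgn yiq tesmu dfw bzaz mleis
Hunk 2: at line 5 remove [dfw] add [etq] -> 9 lines: rjzih trg xbfqp tkrgn yiq tesmu etq bzaz mleis
Hunk 3: at line 5 remove [tesmu,etq,bzaz] add [apqn,fehu] -> 8 lines: rjzih trg xbfqp tkrgn yiq apqn fehu mleis
Hunk 4: at line 3 remove [yiq] add [osh,jheah] -> 9 lines: rjzih trg xbfqp tkrgn osh jheah apqn fehu mleis
Hunk 5: at line 1 remove [trg] add [bsotl,njey] -> 10 lines: rjzih bsotl njey xbfqp tkrgn osh jheah apqn fehu mleis
Hunk 6: at line 2 remove [xbfqp,tkrgn] add [xbcr,hxpy,zpbn] -> 11 lines: rjzih bsotl njey xbcr hxpy zpbn osh jheah apqn fehu mleis

Answer: rjzih
bsotl
njey
xbcr
hxpy
zpbn
osh
jheah
apqn
fehu
mleis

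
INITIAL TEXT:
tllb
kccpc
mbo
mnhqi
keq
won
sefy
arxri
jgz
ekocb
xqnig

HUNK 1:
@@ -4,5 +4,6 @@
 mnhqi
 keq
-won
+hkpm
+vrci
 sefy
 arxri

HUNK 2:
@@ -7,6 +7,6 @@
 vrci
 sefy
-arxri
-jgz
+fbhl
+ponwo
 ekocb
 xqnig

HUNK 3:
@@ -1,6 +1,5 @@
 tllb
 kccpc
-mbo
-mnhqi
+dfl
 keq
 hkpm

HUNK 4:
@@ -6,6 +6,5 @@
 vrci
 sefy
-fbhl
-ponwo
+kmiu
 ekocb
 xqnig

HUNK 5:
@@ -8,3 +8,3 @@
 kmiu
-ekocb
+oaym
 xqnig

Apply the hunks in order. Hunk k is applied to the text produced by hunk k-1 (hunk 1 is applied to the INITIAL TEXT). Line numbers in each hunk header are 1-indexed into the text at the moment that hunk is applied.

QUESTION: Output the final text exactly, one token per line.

Hunk 1: at line 4 remove [won] add [hkpm,vrci] -> 12 lines: tllb kccpc mbo mnhqi keq hkpm vrci sefy arxri jgz ekocb xqnig
Hunk 2: at line 7 remove [arxri,jgz] add [fbhl,ponwo] -> 12 lines: tllb kccpc mbo mnhqi keq hkpm vrci sefy fbhl ponwo ekocb xqnig
Hunk 3: at line 1 remove [mbo,mnhqi] add [dfl] -> 11 lines: tllb kccpc dfl keq hkpm vrci sefy fbhl ponwo ekocb xqnig
Hunk 4: at line 6 remove [fbhl,ponwo] add [kmiu] -> 10 lines: tllb kccpc dfl keq hkpm vrci sefy kmiu ekocb xqnig
Hunk 5: at line 8 remove [ekocb] add [oaym] -> 10 lines: tllb kccpc dfl keq hkpm vrci sefy kmiu oaym xqnig

Answer: tllb
kccpc
dfl
keq
hkpm
vrci
sefy
kmiu
oaym
xqnig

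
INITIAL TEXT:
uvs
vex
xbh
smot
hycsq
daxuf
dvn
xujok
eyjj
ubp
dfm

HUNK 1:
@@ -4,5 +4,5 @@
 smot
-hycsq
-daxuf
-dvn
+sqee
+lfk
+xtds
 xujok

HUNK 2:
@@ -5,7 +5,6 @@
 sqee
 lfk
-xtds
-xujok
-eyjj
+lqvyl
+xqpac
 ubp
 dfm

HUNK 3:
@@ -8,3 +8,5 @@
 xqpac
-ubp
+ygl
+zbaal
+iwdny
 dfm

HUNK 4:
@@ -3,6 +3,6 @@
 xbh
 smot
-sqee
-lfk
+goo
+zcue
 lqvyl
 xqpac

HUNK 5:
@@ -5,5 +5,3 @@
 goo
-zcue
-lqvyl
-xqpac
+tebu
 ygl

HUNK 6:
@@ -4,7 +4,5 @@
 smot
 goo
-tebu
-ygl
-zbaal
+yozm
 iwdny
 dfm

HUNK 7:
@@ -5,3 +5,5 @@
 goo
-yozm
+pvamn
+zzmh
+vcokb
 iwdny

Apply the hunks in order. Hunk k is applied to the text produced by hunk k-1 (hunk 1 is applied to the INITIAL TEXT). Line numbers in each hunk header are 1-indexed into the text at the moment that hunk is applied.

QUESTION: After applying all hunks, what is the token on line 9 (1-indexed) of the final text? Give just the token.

Answer: iwdny

Derivation:
Hunk 1: at line 4 remove [hycsq,daxuf,dvn] add [sqee,lfk,xtds] -> 11 lines: uvs vex xbh smot sqee lfk xtds xujok eyjj ubp dfm
Hunk 2: at line 5 remove [xtds,xujok,eyjj] add [lqvyl,xqpac] -> 10 lines: uvs vex xbh smot sqee lfk lqvyl xqpac ubp dfm
Hunk 3: at line 8 remove [ubp] add [ygl,zbaal,iwdny] -> 12 lines: uvs vex xbh smot sqee lfk lqvyl xqpac ygl zbaal iwdny dfm
Hunk 4: at line 3 remove [sqee,lfk] add [goo,zcue] -> 12 lines: uvs vex xbh smot goo zcue lqvyl xqpac ygl zbaal iwdny dfm
Hunk 5: at line 5 remove [zcue,lqvyl,xqpac] add [tebu] -> 10 lines: uvs vex xbh smot goo tebu ygl zbaal iwdny dfm
Hunk 6: at line 4 remove [tebu,ygl,zbaal] add [yozm] -> 8 lines: uvs vex xbh smot goo yozm iwdny dfm
Hunk 7: at line 5 remove [yozm] add [pvamn,zzmh,vcokb] -> 10 lines: uvs vex xbh smot goo pvamn zzmh vcokb iwdny dfm
Final line 9: iwdny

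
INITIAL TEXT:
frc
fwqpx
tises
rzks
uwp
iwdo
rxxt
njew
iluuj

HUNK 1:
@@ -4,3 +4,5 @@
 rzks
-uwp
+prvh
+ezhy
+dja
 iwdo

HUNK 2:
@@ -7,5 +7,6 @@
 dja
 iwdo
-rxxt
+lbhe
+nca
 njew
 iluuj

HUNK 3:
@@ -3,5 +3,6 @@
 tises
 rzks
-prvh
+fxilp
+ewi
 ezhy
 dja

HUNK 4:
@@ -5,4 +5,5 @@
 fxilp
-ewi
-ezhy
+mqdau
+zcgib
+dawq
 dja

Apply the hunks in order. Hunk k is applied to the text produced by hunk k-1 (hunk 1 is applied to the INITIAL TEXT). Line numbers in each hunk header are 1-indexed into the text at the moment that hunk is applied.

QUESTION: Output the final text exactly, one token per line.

Hunk 1: at line 4 remove [uwp] add [prvh,ezhy,dja] -> 11 lines: frc fwqpx tises rzks prvh ezhy dja iwdo rxxt njew iluuj
Hunk 2: at line 7 remove [rxxt] add [lbhe,nca] -> 12 lines: frc fwqpx tises rzks prvh ezhy dja iwdo lbhe nca njew iluuj
Hunk 3: at line 3 remove [prvh] add [fxilp,ewi] -> 13 lines: frc fwqpx tises rzks fxilp ewi ezhy dja iwdo lbhe nca njew iluuj
Hunk 4: at line 5 remove [ewi,ezhy] add [mqdau,zcgib,dawq] -> 14 lines: frc fwqpx tises rzks fxilp mqdau zcgib dawq dja iwdo lbhe nca njew iluuj

Answer: frc
fwqpx
tises
rzks
fxilp
mqdau
zcgib
dawq
dja
iwdo
lbhe
nca
njew
iluuj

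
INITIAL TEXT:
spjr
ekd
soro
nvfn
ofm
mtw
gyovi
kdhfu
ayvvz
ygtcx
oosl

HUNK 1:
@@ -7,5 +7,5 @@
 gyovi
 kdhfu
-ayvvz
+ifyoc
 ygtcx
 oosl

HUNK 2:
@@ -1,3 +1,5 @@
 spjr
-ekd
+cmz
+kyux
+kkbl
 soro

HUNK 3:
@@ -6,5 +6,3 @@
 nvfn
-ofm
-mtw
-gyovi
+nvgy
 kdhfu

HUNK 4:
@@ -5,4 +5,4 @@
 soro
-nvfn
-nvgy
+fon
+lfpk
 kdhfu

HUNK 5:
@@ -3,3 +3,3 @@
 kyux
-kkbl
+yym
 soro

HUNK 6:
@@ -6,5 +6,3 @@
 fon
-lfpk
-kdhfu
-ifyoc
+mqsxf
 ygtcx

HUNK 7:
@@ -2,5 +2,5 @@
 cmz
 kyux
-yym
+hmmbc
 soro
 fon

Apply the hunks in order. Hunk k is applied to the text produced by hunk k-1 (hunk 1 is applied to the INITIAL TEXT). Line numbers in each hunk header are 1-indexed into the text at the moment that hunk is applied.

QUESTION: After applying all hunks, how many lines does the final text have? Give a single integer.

Answer: 9

Derivation:
Hunk 1: at line 7 remove [ayvvz] add [ifyoc] -> 11 lines: spjr ekd soro nvfn ofm mtw gyovi kdhfu ifyoc ygtcx oosl
Hunk 2: at line 1 remove [ekd] add [cmz,kyux,kkbl] -> 13 lines: spjr cmz kyux kkbl soro nvfn ofm mtw gyovi kdhfu ifyoc ygtcx oosl
Hunk 3: at line 6 remove [ofm,mtw,gyovi] add [nvgy] -> 11 lines: spjr cmz kyux kkbl soro nvfn nvgy kdhfu ifyoc ygtcx oosl
Hunk 4: at line 5 remove [nvfn,nvgy] add [fon,lfpk] -> 11 lines: spjr cmz kyux kkbl soro fon lfpk kdhfu ifyoc ygtcx oosl
Hunk 5: at line 3 remove [kkbl] add [yym] -> 11 lines: spjr cmz kyux yym soro fon lfpk kdhfu ifyoc ygtcx oosl
Hunk 6: at line 6 remove [lfpk,kdhfu,ifyoc] add [mqsxf] -> 9 lines: spjr cmz kyux yym soro fon mqsxf ygtcx oosl
Hunk 7: at line 2 remove [yym] add [hmmbc] -> 9 lines: spjr cmz kyux hmmbc soro fon mqsxf ygtcx oosl
Final line count: 9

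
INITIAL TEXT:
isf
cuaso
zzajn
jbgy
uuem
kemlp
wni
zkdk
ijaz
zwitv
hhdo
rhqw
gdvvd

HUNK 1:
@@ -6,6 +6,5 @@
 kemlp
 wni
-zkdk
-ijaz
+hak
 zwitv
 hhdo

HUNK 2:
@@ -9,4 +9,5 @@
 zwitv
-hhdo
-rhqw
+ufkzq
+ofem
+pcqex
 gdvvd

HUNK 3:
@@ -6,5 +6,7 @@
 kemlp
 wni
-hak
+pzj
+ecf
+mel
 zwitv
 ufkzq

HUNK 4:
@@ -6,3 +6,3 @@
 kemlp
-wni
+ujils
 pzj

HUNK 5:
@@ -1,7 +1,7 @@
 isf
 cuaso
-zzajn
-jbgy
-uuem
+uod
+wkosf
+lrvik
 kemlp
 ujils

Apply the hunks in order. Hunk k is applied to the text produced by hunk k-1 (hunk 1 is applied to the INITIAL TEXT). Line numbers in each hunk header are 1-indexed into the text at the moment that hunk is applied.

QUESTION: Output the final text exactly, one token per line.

Hunk 1: at line 6 remove [zkdk,ijaz] add [hak] -> 12 lines: isf cuaso zzajn jbgy uuem kemlp wni hak zwitv hhdo rhqw gdvvd
Hunk 2: at line 9 remove [hhdo,rhqw] add [ufkzq,ofem,pcqex] -> 13 lines: isf cuaso zzajn jbgy uuem kemlp wni hak zwitv ufkzq ofem pcqex gdvvd
Hunk 3: at line 6 remove [hak] add [pzj,ecf,mel] -> 15 lines: isf cuaso zzajn jbgy uuem kemlp wni pzj ecf mel zwitv ufkzq ofem pcqex gdvvd
Hunk 4: at line 6 remove [wni] add [ujils] -> 15 lines: isf cuaso zzajn jbgy uuem kemlp ujils pzj ecf mel zwitv ufkzq ofem pcqex gdvvd
Hunk 5: at line 1 remove [zzajn,jbgy,uuem] add [uod,wkosf,lrvik] -> 15 lines: isf cuaso uod wkosf lrvik kemlp ujils pzj ecf mel zwitv ufkzq ofem pcqex gdvvd

Answer: isf
cuaso
uod
wkosf
lrvik
kemlp
ujils
pzj
ecf
mel
zwitv
ufkzq
ofem
pcqex
gdvvd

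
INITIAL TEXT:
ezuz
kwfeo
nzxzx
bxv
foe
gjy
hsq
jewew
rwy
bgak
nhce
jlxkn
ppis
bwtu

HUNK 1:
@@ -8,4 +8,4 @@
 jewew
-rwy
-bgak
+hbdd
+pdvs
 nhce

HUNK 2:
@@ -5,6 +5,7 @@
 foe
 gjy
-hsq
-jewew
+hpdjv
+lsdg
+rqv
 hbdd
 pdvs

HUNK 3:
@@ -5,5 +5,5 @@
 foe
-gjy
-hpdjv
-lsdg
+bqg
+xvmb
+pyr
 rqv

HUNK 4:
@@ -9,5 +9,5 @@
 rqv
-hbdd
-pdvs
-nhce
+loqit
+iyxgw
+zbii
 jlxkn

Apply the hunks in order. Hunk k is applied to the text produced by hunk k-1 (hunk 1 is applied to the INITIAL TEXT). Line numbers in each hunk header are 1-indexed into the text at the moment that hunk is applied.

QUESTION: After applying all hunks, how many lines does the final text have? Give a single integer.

Hunk 1: at line 8 remove [rwy,bgak] add [hbdd,pdvs] -> 14 lines: ezuz kwfeo nzxzx bxv foe gjy hsq jewew hbdd pdvs nhce jlxkn ppis bwtu
Hunk 2: at line 5 remove [hsq,jewew] add [hpdjv,lsdg,rqv] -> 15 lines: ezuz kwfeo nzxzx bxv foe gjy hpdjv lsdg rqv hbdd pdvs nhce jlxkn ppis bwtu
Hunk 3: at line 5 remove [gjy,hpdjv,lsdg] add [bqg,xvmb,pyr] -> 15 lines: ezuz kwfeo nzxzx bxv foe bqg xvmb pyr rqv hbdd pdvs nhce jlxkn ppis bwtu
Hunk 4: at line 9 remove [hbdd,pdvs,nhce] add [loqit,iyxgw,zbii] -> 15 lines: ezuz kwfeo nzxzx bxv foe bqg xvmb pyr rqv loqit iyxgw zbii jlxkn ppis bwtu
Final line count: 15

Answer: 15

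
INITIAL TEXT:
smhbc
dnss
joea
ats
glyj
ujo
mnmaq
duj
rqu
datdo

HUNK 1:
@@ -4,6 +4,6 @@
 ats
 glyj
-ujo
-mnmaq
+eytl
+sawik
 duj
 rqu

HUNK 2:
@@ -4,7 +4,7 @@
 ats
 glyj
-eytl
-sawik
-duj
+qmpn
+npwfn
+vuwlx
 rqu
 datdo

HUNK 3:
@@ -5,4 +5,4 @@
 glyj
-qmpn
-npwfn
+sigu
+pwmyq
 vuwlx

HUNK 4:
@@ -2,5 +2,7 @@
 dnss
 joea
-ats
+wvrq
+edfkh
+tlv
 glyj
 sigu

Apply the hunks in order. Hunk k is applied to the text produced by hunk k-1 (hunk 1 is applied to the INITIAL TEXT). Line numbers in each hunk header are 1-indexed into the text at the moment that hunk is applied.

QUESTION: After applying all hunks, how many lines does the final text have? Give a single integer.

Hunk 1: at line 4 remove [ujo,mnmaq] add [eytl,sawik] -> 10 lines: smhbc dnss joea ats glyj eytl sawik duj rqu datdo
Hunk 2: at line 4 remove [eytl,sawik,duj] add [qmpn,npwfn,vuwlx] -> 10 lines: smhbc dnss joea ats glyj qmpn npwfn vuwlx rqu datdo
Hunk 3: at line 5 remove [qmpn,npwfn] add [sigu,pwmyq] -> 10 lines: smhbc dnss joea ats glyj sigu pwmyq vuwlx rqu datdo
Hunk 4: at line 2 remove [ats] add [wvrq,edfkh,tlv] -> 12 lines: smhbc dnss joea wvrq edfkh tlv glyj sigu pwmyq vuwlx rqu datdo
Final line count: 12

Answer: 12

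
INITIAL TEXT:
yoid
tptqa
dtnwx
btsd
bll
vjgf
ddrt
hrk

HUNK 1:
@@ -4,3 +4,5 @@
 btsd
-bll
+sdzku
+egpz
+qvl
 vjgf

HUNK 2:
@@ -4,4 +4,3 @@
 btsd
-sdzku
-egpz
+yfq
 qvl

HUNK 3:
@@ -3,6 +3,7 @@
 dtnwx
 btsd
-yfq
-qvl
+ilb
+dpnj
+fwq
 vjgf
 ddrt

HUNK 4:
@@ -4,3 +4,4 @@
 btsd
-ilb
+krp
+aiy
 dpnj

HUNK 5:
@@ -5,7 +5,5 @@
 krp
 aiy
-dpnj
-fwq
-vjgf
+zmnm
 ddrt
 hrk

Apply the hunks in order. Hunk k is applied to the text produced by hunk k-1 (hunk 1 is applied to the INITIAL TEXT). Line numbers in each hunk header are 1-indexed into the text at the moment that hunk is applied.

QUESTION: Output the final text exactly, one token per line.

Hunk 1: at line 4 remove [bll] add [sdzku,egpz,qvl] -> 10 lines: yoid tptqa dtnwx btsd sdzku egpz qvl vjgf ddrt hrk
Hunk 2: at line 4 remove [sdzku,egpz] add [yfq] -> 9 lines: yoid tptqa dtnwx btsd yfq qvl vjgf ddrt hrk
Hunk 3: at line 3 remove [yfq,qvl] add [ilb,dpnj,fwq] -> 10 lines: yoid tptqa dtnwx btsd ilb dpnj fwq vjgf ddrt hrk
Hunk 4: at line 4 remove [ilb] add [krp,aiy] -> 11 lines: yoid tptqa dtnwx btsd krp aiy dpnj fwq vjgf ddrt hrk
Hunk 5: at line 5 remove [dpnj,fwq,vjgf] add [zmnm] -> 9 lines: yoid tptqa dtnwx btsd krp aiy zmnm ddrt hrk

Answer: yoid
tptqa
dtnwx
btsd
krp
aiy
zmnm
ddrt
hrk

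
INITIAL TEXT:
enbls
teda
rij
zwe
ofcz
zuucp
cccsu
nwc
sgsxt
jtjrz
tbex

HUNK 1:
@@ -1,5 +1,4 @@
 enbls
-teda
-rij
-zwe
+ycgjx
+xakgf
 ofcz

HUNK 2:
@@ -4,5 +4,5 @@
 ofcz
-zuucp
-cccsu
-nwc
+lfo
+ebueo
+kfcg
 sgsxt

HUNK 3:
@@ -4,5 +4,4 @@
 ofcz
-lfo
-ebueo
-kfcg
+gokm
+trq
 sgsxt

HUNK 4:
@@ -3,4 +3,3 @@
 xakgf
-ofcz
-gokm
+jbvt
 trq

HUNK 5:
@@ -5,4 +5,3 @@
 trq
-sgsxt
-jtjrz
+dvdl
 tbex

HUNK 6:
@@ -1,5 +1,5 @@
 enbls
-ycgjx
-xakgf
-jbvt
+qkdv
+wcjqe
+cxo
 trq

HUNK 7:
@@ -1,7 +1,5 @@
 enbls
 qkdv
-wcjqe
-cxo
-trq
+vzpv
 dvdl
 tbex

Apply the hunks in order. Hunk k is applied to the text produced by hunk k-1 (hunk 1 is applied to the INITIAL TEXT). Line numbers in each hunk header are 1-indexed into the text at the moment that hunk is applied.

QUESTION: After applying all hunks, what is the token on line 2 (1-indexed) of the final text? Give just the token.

Hunk 1: at line 1 remove [teda,rij,zwe] add [ycgjx,xakgf] -> 10 lines: enbls ycgjx xakgf ofcz zuucp cccsu nwc sgsxt jtjrz tbex
Hunk 2: at line 4 remove [zuucp,cccsu,nwc] add [lfo,ebueo,kfcg] -> 10 lines: enbls ycgjx xakgf ofcz lfo ebueo kfcg sgsxt jtjrz tbex
Hunk 3: at line 4 remove [lfo,ebueo,kfcg] add [gokm,trq] -> 9 lines: enbls ycgjx xakgf ofcz gokm trq sgsxt jtjrz tbex
Hunk 4: at line 3 remove [ofcz,gokm] add [jbvt] -> 8 lines: enbls ycgjx xakgf jbvt trq sgsxt jtjrz tbex
Hunk 5: at line 5 remove [sgsxt,jtjrz] add [dvdl] -> 7 lines: enbls ycgjx xakgf jbvt trq dvdl tbex
Hunk 6: at line 1 remove [ycgjx,xakgf,jbvt] add [qkdv,wcjqe,cxo] -> 7 lines: enbls qkdv wcjqe cxo trq dvdl tbex
Hunk 7: at line 1 remove [wcjqe,cxo,trq] add [vzpv] -> 5 lines: enbls qkdv vzpv dvdl tbex
Final line 2: qkdv

Answer: qkdv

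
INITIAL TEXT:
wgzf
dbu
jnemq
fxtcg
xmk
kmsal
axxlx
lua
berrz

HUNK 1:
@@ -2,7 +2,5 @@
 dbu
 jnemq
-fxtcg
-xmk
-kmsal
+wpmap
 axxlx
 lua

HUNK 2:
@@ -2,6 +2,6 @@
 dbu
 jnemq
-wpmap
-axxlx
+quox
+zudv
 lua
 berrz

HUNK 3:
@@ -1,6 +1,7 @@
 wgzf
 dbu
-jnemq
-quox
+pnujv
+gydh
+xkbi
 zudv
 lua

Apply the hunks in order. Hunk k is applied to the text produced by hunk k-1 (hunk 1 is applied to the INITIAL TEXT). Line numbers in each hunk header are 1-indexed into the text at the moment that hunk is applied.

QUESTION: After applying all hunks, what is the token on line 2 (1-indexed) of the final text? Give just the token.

Hunk 1: at line 2 remove [fxtcg,xmk,kmsal] add [wpmap] -> 7 lines: wgzf dbu jnemq wpmap axxlx lua berrz
Hunk 2: at line 2 remove [wpmap,axxlx] add [quox,zudv] -> 7 lines: wgzf dbu jnemq quox zudv lua berrz
Hunk 3: at line 1 remove [jnemq,quox] add [pnujv,gydh,xkbi] -> 8 lines: wgzf dbu pnujv gydh xkbi zudv lua berrz
Final line 2: dbu

Answer: dbu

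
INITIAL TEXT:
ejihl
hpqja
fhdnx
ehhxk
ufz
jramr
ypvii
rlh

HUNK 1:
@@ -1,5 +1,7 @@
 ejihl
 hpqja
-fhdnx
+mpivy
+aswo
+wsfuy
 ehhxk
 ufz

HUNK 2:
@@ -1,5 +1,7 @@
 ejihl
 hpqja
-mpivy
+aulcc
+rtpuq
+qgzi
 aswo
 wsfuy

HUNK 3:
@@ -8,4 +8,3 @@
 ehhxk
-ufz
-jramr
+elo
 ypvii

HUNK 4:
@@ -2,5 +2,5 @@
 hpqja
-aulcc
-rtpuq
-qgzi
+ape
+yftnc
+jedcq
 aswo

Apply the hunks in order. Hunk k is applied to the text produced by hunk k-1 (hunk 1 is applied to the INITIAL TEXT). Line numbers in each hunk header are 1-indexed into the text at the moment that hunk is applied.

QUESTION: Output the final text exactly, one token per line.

Answer: ejihl
hpqja
ape
yftnc
jedcq
aswo
wsfuy
ehhxk
elo
ypvii
rlh

Derivation:
Hunk 1: at line 1 remove [fhdnx] add [mpivy,aswo,wsfuy] -> 10 lines: ejihl hpqja mpivy aswo wsfuy ehhxk ufz jramr ypvii rlh
Hunk 2: at line 1 remove [mpivy] add [aulcc,rtpuq,qgzi] -> 12 lines: ejihl hpqja aulcc rtpuq qgzi aswo wsfuy ehhxk ufz jramr ypvii rlh
Hunk 3: at line 8 remove [ufz,jramr] add [elo] -> 11 lines: ejihl hpqja aulcc rtpuq qgzi aswo wsfuy ehhxk elo ypvii rlh
Hunk 4: at line 2 remove [aulcc,rtpuq,qgzi] add [ape,yftnc,jedcq] -> 11 lines: ejihl hpqja ape yftnc jedcq aswo wsfuy ehhxk elo ypvii rlh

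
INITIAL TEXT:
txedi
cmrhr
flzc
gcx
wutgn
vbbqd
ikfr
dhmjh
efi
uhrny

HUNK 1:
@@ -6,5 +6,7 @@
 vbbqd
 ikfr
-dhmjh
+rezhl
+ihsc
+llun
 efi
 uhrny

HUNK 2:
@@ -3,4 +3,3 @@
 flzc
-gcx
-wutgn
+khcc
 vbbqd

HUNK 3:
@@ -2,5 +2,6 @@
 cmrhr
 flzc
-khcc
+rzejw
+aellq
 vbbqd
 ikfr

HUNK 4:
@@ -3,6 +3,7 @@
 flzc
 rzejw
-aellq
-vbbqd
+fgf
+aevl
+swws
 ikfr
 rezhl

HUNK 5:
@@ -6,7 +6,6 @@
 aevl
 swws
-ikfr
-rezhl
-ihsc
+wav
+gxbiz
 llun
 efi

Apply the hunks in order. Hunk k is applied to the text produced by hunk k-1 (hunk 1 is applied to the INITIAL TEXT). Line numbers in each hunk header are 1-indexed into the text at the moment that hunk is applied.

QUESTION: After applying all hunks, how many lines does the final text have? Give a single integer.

Answer: 12

Derivation:
Hunk 1: at line 6 remove [dhmjh] add [rezhl,ihsc,llun] -> 12 lines: txedi cmrhr flzc gcx wutgn vbbqd ikfr rezhl ihsc llun efi uhrny
Hunk 2: at line 3 remove [gcx,wutgn] add [khcc] -> 11 lines: txedi cmrhr flzc khcc vbbqd ikfr rezhl ihsc llun efi uhrny
Hunk 3: at line 2 remove [khcc] add [rzejw,aellq] -> 12 lines: txedi cmrhr flzc rzejw aellq vbbqd ikfr rezhl ihsc llun efi uhrny
Hunk 4: at line 3 remove [aellq,vbbqd] add [fgf,aevl,swws] -> 13 lines: txedi cmrhr flzc rzejw fgf aevl swws ikfr rezhl ihsc llun efi uhrny
Hunk 5: at line 6 remove [ikfr,rezhl,ihsc] add [wav,gxbiz] -> 12 lines: txedi cmrhr flzc rzejw fgf aevl swws wav gxbiz llun efi uhrny
Final line count: 12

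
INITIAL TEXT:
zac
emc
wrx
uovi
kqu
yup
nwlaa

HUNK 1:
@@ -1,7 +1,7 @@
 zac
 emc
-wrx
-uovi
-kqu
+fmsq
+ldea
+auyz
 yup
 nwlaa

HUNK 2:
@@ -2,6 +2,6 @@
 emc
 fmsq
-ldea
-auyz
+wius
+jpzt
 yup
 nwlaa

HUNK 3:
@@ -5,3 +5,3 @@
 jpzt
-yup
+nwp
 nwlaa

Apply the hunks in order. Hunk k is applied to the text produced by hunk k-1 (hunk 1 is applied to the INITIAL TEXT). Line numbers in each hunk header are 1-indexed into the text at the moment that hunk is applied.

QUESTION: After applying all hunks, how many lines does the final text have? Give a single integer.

Answer: 7

Derivation:
Hunk 1: at line 1 remove [wrx,uovi,kqu] add [fmsq,ldea,auyz] -> 7 lines: zac emc fmsq ldea auyz yup nwlaa
Hunk 2: at line 2 remove [ldea,auyz] add [wius,jpzt] -> 7 lines: zac emc fmsq wius jpzt yup nwlaa
Hunk 3: at line 5 remove [yup] add [nwp] -> 7 lines: zac emc fmsq wius jpzt nwp nwlaa
Final line count: 7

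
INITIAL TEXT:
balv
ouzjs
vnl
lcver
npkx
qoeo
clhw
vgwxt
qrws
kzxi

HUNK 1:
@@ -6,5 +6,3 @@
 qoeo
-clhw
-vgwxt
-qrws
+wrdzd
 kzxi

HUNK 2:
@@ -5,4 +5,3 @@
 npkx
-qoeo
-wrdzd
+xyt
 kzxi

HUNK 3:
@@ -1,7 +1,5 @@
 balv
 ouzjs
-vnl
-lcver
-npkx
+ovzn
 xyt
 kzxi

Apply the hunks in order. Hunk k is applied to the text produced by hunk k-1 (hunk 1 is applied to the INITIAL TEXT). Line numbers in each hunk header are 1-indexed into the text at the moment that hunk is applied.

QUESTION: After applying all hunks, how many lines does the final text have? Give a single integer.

Hunk 1: at line 6 remove [clhw,vgwxt,qrws] add [wrdzd] -> 8 lines: balv ouzjs vnl lcver npkx qoeo wrdzd kzxi
Hunk 2: at line 5 remove [qoeo,wrdzd] add [xyt] -> 7 lines: balv ouzjs vnl lcver npkx xyt kzxi
Hunk 3: at line 1 remove [vnl,lcver,npkx] add [ovzn] -> 5 lines: balv ouzjs ovzn xyt kzxi
Final line count: 5

Answer: 5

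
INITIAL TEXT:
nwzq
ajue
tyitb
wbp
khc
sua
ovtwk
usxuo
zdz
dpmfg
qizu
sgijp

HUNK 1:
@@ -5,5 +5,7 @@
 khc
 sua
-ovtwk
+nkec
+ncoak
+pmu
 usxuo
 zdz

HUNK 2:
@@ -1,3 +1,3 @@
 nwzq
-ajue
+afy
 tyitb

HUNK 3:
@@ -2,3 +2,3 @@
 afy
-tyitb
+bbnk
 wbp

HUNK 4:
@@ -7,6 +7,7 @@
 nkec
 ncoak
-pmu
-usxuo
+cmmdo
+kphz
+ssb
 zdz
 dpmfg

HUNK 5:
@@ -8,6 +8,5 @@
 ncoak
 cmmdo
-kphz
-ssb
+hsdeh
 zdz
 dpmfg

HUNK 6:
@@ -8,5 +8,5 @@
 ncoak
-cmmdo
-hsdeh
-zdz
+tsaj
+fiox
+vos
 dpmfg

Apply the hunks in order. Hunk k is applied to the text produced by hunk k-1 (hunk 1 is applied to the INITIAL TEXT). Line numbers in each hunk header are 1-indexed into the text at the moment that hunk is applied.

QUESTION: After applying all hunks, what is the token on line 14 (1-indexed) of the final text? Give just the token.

Hunk 1: at line 5 remove [ovtwk] add [nkec,ncoak,pmu] -> 14 lines: nwzq ajue tyitb wbp khc sua nkec ncoak pmu usxuo zdz dpmfg qizu sgijp
Hunk 2: at line 1 remove [ajue] add [afy] -> 14 lines: nwzq afy tyitb wbp khc sua nkec ncoak pmu usxuo zdz dpmfg qizu sgijp
Hunk 3: at line 2 remove [tyitb] add [bbnk] -> 14 lines: nwzq afy bbnk wbp khc sua nkec ncoak pmu usxuo zdz dpmfg qizu sgijp
Hunk 4: at line 7 remove [pmu,usxuo] add [cmmdo,kphz,ssb] -> 15 lines: nwzq afy bbnk wbp khc sua nkec ncoak cmmdo kphz ssb zdz dpmfg qizu sgijp
Hunk 5: at line 8 remove [kphz,ssb] add [hsdeh] -> 14 lines: nwzq afy bbnk wbp khc sua nkec ncoak cmmdo hsdeh zdz dpmfg qizu sgijp
Hunk 6: at line 8 remove [cmmdo,hsdeh,zdz] add [tsaj,fiox,vos] -> 14 lines: nwzq afy bbnk wbp khc sua nkec ncoak tsaj fiox vos dpmfg qizu sgijp
Final line 14: sgijp

Answer: sgijp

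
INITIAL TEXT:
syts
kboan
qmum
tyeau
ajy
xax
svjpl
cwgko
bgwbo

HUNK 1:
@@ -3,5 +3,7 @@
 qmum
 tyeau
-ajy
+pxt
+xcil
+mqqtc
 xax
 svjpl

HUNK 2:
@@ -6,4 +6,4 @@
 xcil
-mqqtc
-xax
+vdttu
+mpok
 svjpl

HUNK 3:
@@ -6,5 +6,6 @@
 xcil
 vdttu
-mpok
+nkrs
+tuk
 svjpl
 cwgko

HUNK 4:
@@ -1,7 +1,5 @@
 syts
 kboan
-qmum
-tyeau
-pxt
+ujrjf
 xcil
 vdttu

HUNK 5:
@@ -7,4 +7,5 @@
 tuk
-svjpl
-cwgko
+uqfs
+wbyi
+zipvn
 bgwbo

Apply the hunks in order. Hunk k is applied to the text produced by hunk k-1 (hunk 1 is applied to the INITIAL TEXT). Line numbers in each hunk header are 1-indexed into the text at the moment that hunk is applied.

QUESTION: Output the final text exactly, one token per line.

Answer: syts
kboan
ujrjf
xcil
vdttu
nkrs
tuk
uqfs
wbyi
zipvn
bgwbo

Derivation:
Hunk 1: at line 3 remove [ajy] add [pxt,xcil,mqqtc] -> 11 lines: syts kboan qmum tyeau pxt xcil mqqtc xax svjpl cwgko bgwbo
Hunk 2: at line 6 remove [mqqtc,xax] add [vdttu,mpok] -> 11 lines: syts kboan qmum tyeau pxt xcil vdttu mpok svjpl cwgko bgwbo
Hunk 3: at line 6 remove [mpok] add [nkrs,tuk] -> 12 lines: syts kboan qmum tyeau pxt xcil vdttu nkrs tuk svjpl cwgko bgwbo
Hunk 4: at line 1 remove [qmum,tyeau,pxt] add [ujrjf] -> 10 lines: syts kboan ujrjf xcil vdttu nkrs tuk svjpl cwgko bgwbo
Hunk 5: at line 7 remove [svjpl,cwgko] add [uqfs,wbyi,zipvn] -> 11 lines: syts kboan ujrjf xcil vdttu nkrs tuk uqfs wbyi zipvn bgwbo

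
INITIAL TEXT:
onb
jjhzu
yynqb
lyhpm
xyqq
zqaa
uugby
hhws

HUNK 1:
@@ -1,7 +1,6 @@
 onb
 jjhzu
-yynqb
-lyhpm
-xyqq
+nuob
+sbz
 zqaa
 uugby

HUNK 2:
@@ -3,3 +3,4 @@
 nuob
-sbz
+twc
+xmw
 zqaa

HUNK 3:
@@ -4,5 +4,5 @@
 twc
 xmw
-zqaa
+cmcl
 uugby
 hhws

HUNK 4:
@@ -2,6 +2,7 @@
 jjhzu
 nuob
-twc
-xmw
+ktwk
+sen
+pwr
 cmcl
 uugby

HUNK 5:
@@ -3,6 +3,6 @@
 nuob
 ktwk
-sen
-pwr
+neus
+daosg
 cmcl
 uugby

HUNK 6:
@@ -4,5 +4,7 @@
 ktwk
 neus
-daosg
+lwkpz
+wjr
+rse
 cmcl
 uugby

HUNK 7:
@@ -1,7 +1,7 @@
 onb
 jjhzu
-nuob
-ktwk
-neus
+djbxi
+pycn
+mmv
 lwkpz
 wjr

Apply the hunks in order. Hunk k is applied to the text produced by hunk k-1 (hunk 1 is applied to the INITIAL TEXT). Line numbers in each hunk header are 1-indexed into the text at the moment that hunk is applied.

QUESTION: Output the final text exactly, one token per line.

Hunk 1: at line 1 remove [yynqb,lyhpm,xyqq] add [nuob,sbz] -> 7 lines: onb jjhzu nuob sbz zqaa uugby hhws
Hunk 2: at line 3 remove [sbz] add [twc,xmw] -> 8 lines: onb jjhzu nuob twc xmw zqaa uugby hhws
Hunk 3: at line 4 remove [zqaa] add [cmcl] -> 8 lines: onb jjhzu nuob twc xmw cmcl uugby hhws
Hunk 4: at line 2 remove [twc,xmw] add [ktwk,sen,pwr] -> 9 lines: onb jjhzu nuob ktwk sen pwr cmcl uugby hhws
Hunk 5: at line 3 remove [sen,pwr] add [neus,daosg] -> 9 lines: onb jjhzu nuob ktwk neus daosg cmcl uugby hhws
Hunk 6: at line 4 remove [daosg] add [lwkpz,wjr,rse] -> 11 lines: onb jjhzu nuob ktwk neus lwkpz wjr rse cmcl uugby hhws
Hunk 7: at line 1 remove [nuob,ktwk,neus] add [djbxi,pycn,mmv] -> 11 lines: onb jjhzu djbxi pycn mmv lwkpz wjr rse cmcl uugby hhws

Answer: onb
jjhzu
djbxi
pycn
mmv
lwkpz
wjr
rse
cmcl
uugby
hhws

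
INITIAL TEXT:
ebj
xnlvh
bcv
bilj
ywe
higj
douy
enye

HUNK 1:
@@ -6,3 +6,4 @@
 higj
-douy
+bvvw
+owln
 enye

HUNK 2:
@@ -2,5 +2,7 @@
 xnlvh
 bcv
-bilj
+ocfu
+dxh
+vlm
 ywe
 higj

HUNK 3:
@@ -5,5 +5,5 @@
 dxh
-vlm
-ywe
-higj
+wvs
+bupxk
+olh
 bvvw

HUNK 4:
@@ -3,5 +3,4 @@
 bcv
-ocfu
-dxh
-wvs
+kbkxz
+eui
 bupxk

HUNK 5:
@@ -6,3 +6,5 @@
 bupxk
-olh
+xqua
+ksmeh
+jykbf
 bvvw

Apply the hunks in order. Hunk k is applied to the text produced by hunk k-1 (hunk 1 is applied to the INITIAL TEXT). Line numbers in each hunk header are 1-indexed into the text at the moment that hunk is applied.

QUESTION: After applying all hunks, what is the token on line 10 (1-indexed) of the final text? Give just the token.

Answer: bvvw

Derivation:
Hunk 1: at line 6 remove [douy] add [bvvw,owln] -> 9 lines: ebj xnlvh bcv bilj ywe higj bvvw owln enye
Hunk 2: at line 2 remove [bilj] add [ocfu,dxh,vlm] -> 11 lines: ebj xnlvh bcv ocfu dxh vlm ywe higj bvvw owln enye
Hunk 3: at line 5 remove [vlm,ywe,higj] add [wvs,bupxk,olh] -> 11 lines: ebj xnlvh bcv ocfu dxh wvs bupxk olh bvvw owln enye
Hunk 4: at line 3 remove [ocfu,dxh,wvs] add [kbkxz,eui] -> 10 lines: ebj xnlvh bcv kbkxz eui bupxk olh bvvw owln enye
Hunk 5: at line 6 remove [olh] add [xqua,ksmeh,jykbf] -> 12 lines: ebj xnlvh bcv kbkxz eui bupxk xqua ksmeh jykbf bvvw owln enye
Final line 10: bvvw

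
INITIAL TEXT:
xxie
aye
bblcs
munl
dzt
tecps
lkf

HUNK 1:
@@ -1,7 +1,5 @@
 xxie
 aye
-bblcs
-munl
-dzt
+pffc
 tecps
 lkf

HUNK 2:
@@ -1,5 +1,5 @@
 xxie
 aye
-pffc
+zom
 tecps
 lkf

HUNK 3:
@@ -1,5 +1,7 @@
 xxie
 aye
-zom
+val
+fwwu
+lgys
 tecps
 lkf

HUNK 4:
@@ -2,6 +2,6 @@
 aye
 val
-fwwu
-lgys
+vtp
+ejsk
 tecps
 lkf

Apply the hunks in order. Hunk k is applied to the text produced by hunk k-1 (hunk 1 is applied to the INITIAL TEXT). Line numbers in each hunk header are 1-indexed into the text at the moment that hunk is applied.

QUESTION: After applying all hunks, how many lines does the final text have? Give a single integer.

Hunk 1: at line 1 remove [bblcs,munl,dzt] add [pffc] -> 5 lines: xxie aye pffc tecps lkf
Hunk 2: at line 1 remove [pffc] add [zom] -> 5 lines: xxie aye zom tecps lkf
Hunk 3: at line 1 remove [zom] add [val,fwwu,lgys] -> 7 lines: xxie aye val fwwu lgys tecps lkf
Hunk 4: at line 2 remove [fwwu,lgys] add [vtp,ejsk] -> 7 lines: xxie aye val vtp ejsk tecps lkf
Final line count: 7

Answer: 7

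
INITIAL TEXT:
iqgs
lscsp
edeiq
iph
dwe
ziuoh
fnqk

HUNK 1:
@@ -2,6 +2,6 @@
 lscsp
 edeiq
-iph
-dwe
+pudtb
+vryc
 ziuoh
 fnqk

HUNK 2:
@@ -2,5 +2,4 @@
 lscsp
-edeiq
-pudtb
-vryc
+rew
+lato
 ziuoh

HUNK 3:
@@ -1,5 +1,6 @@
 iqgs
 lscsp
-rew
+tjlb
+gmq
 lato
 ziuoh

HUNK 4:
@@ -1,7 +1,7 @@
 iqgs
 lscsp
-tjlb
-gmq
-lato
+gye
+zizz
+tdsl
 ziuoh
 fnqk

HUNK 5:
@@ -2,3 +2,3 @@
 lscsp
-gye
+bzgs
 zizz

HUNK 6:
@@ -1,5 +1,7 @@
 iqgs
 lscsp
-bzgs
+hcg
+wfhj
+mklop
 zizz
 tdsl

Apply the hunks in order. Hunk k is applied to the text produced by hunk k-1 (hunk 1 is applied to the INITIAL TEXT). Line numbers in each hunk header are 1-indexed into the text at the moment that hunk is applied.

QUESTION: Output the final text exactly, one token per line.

Hunk 1: at line 2 remove [iph,dwe] add [pudtb,vryc] -> 7 lines: iqgs lscsp edeiq pudtb vryc ziuoh fnqk
Hunk 2: at line 2 remove [edeiq,pudtb,vryc] add [rew,lato] -> 6 lines: iqgs lscsp rew lato ziuoh fnqk
Hunk 3: at line 1 remove [rew] add [tjlb,gmq] -> 7 lines: iqgs lscsp tjlb gmq lato ziuoh fnqk
Hunk 4: at line 1 remove [tjlb,gmq,lato] add [gye,zizz,tdsl] -> 7 lines: iqgs lscsp gye zizz tdsl ziuoh fnqk
Hunk 5: at line 2 remove [gye] add [bzgs] -> 7 lines: iqgs lscsp bzgs zizz tdsl ziuoh fnqk
Hunk 6: at line 1 remove [bzgs] add [hcg,wfhj,mklop] -> 9 lines: iqgs lscsp hcg wfhj mklop zizz tdsl ziuoh fnqk

Answer: iqgs
lscsp
hcg
wfhj
mklop
zizz
tdsl
ziuoh
fnqk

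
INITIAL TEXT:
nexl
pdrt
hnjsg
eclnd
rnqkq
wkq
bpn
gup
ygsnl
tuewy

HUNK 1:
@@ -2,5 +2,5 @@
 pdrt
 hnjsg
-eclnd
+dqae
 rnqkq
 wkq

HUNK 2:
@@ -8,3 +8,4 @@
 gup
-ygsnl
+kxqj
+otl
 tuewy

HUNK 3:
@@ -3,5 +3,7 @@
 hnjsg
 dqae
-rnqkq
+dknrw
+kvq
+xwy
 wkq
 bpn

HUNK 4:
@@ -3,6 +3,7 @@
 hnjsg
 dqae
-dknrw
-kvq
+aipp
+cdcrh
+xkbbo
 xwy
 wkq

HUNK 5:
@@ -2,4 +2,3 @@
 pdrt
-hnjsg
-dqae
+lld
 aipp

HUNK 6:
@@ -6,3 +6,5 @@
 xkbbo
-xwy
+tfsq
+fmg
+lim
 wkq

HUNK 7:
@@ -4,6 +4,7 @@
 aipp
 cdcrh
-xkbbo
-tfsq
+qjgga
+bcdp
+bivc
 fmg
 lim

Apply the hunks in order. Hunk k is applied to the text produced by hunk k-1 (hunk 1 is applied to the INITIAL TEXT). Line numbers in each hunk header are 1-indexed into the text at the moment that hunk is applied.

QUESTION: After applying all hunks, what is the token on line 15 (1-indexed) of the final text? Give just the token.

Answer: otl

Derivation:
Hunk 1: at line 2 remove [eclnd] add [dqae] -> 10 lines: nexl pdrt hnjsg dqae rnqkq wkq bpn gup ygsnl tuewy
Hunk 2: at line 8 remove [ygsnl] add [kxqj,otl] -> 11 lines: nexl pdrt hnjsg dqae rnqkq wkq bpn gup kxqj otl tuewy
Hunk 3: at line 3 remove [rnqkq] add [dknrw,kvq,xwy] -> 13 lines: nexl pdrt hnjsg dqae dknrw kvq xwy wkq bpn gup kxqj otl tuewy
Hunk 4: at line 3 remove [dknrw,kvq] add [aipp,cdcrh,xkbbo] -> 14 lines: nexl pdrt hnjsg dqae aipp cdcrh xkbbo xwy wkq bpn gup kxqj otl tuewy
Hunk 5: at line 2 remove [hnjsg,dqae] add [lld] -> 13 lines: nexl pdrt lld aipp cdcrh xkbbo xwy wkq bpn gup kxqj otl tuewy
Hunk 6: at line 6 remove [xwy] add [tfsq,fmg,lim] -> 15 lines: nexl pdrt lld aipp cdcrh xkbbo tfsq fmg lim wkq bpn gup kxqj otl tuewy
Hunk 7: at line 4 remove [xkbbo,tfsq] add [qjgga,bcdp,bivc] -> 16 lines: nexl pdrt lld aipp cdcrh qjgga bcdp bivc fmg lim wkq bpn gup kxqj otl tuewy
Final line 15: otl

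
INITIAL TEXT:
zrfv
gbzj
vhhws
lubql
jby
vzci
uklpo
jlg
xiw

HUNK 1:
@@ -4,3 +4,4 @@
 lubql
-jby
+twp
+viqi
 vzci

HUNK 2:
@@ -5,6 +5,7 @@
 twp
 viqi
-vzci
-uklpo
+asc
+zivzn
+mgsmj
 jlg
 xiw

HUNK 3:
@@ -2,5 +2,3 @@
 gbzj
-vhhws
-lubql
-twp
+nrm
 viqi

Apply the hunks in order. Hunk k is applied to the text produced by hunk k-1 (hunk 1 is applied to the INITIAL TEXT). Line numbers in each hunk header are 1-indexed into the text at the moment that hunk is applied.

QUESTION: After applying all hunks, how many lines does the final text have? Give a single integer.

Hunk 1: at line 4 remove [jby] add [twp,viqi] -> 10 lines: zrfv gbzj vhhws lubql twp viqi vzci uklpo jlg xiw
Hunk 2: at line 5 remove [vzci,uklpo] add [asc,zivzn,mgsmj] -> 11 lines: zrfv gbzj vhhws lubql twp viqi asc zivzn mgsmj jlg xiw
Hunk 3: at line 2 remove [vhhws,lubql,twp] add [nrm] -> 9 lines: zrfv gbzj nrm viqi asc zivzn mgsmj jlg xiw
Final line count: 9

Answer: 9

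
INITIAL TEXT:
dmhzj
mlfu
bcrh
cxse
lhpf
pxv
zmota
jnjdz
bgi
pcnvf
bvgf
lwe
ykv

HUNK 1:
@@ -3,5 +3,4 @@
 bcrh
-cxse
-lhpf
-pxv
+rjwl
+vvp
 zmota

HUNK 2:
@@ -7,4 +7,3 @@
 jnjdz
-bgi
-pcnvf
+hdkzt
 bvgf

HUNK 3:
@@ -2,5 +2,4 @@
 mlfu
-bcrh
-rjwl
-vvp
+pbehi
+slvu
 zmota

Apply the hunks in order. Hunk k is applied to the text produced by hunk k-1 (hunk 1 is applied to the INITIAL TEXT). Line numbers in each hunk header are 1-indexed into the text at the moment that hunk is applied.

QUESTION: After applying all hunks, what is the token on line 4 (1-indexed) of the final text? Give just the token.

Answer: slvu

Derivation:
Hunk 1: at line 3 remove [cxse,lhpf,pxv] add [rjwl,vvp] -> 12 lines: dmhzj mlfu bcrh rjwl vvp zmota jnjdz bgi pcnvf bvgf lwe ykv
Hunk 2: at line 7 remove [bgi,pcnvf] add [hdkzt] -> 11 lines: dmhzj mlfu bcrh rjwl vvp zmota jnjdz hdkzt bvgf lwe ykv
Hunk 3: at line 2 remove [bcrh,rjwl,vvp] add [pbehi,slvu] -> 10 lines: dmhzj mlfu pbehi slvu zmota jnjdz hdkzt bvgf lwe ykv
Final line 4: slvu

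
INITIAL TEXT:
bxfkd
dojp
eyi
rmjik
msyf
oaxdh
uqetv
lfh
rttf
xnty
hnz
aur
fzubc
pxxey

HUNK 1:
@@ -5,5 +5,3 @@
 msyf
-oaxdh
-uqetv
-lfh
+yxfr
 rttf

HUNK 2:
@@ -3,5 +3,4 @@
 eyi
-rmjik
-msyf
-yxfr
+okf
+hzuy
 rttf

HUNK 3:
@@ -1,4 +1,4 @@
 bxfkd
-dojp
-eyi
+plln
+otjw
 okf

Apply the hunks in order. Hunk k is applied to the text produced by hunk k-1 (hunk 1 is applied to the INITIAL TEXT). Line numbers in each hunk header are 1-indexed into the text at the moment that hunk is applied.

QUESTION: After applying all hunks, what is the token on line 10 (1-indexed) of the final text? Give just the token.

Hunk 1: at line 5 remove [oaxdh,uqetv,lfh] add [yxfr] -> 12 lines: bxfkd dojp eyi rmjik msyf yxfr rttf xnty hnz aur fzubc pxxey
Hunk 2: at line 3 remove [rmjik,msyf,yxfr] add [okf,hzuy] -> 11 lines: bxfkd dojp eyi okf hzuy rttf xnty hnz aur fzubc pxxey
Hunk 3: at line 1 remove [dojp,eyi] add [plln,otjw] -> 11 lines: bxfkd plln otjw okf hzuy rttf xnty hnz aur fzubc pxxey
Final line 10: fzubc

Answer: fzubc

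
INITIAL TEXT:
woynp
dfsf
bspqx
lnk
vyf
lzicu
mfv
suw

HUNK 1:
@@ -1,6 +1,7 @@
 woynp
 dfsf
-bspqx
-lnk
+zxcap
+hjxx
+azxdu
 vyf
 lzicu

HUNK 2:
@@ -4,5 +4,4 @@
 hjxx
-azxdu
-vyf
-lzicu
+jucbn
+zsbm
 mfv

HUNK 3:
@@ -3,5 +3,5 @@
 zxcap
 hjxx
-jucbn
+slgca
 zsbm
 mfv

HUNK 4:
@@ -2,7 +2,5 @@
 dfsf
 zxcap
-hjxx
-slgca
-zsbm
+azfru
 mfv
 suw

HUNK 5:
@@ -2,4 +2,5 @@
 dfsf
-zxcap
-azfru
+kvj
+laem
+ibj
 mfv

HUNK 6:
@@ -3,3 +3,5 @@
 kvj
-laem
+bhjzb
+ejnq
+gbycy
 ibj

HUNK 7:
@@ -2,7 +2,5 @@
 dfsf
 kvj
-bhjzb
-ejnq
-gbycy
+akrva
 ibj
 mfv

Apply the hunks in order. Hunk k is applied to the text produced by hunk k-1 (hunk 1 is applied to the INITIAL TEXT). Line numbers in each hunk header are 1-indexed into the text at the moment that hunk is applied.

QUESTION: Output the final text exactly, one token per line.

Answer: woynp
dfsf
kvj
akrva
ibj
mfv
suw

Derivation:
Hunk 1: at line 1 remove [bspqx,lnk] add [zxcap,hjxx,azxdu] -> 9 lines: woynp dfsf zxcap hjxx azxdu vyf lzicu mfv suw
Hunk 2: at line 4 remove [azxdu,vyf,lzicu] add [jucbn,zsbm] -> 8 lines: woynp dfsf zxcap hjxx jucbn zsbm mfv suw
Hunk 3: at line 3 remove [jucbn] add [slgca] -> 8 lines: woynp dfsf zxcap hjxx slgca zsbm mfv suw
Hunk 4: at line 2 remove [hjxx,slgca,zsbm] add [azfru] -> 6 lines: woynp dfsf zxcap azfru mfv suw
Hunk 5: at line 2 remove [zxcap,azfru] add [kvj,laem,ibj] -> 7 lines: woynp dfsf kvj laem ibj mfv suw
Hunk 6: at line 3 remove [laem] add [bhjzb,ejnq,gbycy] -> 9 lines: woynp dfsf kvj bhjzb ejnq gbycy ibj mfv suw
Hunk 7: at line 2 remove [bhjzb,ejnq,gbycy] add [akrva] -> 7 lines: woynp dfsf kvj akrva ibj mfv suw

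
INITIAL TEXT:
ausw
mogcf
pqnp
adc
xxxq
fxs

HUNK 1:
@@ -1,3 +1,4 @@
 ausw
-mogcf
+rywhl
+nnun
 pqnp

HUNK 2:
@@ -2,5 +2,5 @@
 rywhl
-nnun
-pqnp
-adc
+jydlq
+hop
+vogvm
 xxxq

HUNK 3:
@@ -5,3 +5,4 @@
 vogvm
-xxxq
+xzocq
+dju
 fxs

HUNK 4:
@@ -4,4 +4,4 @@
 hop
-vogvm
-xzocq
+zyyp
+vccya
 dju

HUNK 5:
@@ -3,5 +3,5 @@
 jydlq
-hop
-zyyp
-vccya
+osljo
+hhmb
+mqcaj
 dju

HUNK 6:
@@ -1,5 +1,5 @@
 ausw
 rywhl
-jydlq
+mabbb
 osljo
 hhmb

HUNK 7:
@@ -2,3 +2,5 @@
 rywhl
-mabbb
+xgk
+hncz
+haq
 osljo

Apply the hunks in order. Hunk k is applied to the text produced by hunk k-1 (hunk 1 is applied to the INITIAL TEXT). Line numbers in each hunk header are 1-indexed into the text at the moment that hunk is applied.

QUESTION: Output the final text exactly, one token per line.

Answer: ausw
rywhl
xgk
hncz
haq
osljo
hhmb
mqcaj
dju
fxs

Derivation:
Hunk 1: at line 1 remove [mogcf] add [rywhl,nnun] -> 7 lines: ausw rywhl nnun pqnp adc xxxq fxs
Hunk 2: at line 2 remove [nnun,pqnp,adc] add [jydlq,hop,vogvm] -> 7 lines: ausw rywhl jydlq hop vogvm xxxq fxs
Hunk 3: at line 5 remove [xxxq] add [xzocq,dju] -> 8 lines: ausw rywhl jydlq hop vogvm xzocq dju fxs
Hunk 4: at line 4 remove [vogvm,xzocq] add [zyyp,vccya] -> 8 lines: ausw rywhl jydlq hop zyyp vccya dju fxs
Hunk 5: at line 3 remove [hop,zyyp,vccya] add [osljo,hhmb,mqcaj] -> 8 lines: ausw rywhl jydlq osljo hhmb mqcaj dju fxs
Hunk 6: at line 1 remove [jydlq] add [mabbb] -> 8 lines: ausw rywhl mabbb osljo hhmb mqcaj dju fxs
Hunk 7: at line 2 remove [mabbb] add [xgk,hncz,haq] -> 10 lines: ausw rywhl xgk hncz haq osljo hhmb mqcaj dju fxs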